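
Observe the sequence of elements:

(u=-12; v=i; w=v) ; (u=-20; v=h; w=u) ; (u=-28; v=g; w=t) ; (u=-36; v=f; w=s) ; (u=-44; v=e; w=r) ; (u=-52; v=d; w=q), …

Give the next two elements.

(u=-60; v=c; w=p), (u=-68; v=b; w=o)

U: −8 each step; -12, -20, -28, -36, -44, -52 → -60 → -68.
For the v, letters move back 1 place in the alphabet: i, h, g, f, e, d → c → b.
W: letters move back 1 place in the alphabet; v, u, t, s, r, q → p → o.
Putting the parts together: (u=-60; v=c; w=p) and then (u=-68; v=b; w=o).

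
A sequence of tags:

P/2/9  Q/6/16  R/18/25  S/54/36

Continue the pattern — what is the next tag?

T/162/49

Letter goes P, Q, R, S → T (letters move forward 1 place in the alphabet).
Second component — ×3 each step: 2, 6, 18, 54 → 162.
Third component: perfect squares: 3², 4², 5², …, so 9, 16, 25, 36 → 49.
So the next tag is T/162/49.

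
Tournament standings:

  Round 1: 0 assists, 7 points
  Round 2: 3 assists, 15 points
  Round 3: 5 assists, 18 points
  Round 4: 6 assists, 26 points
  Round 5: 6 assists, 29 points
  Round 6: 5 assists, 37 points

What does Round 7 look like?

3 assists, 40 points

Assists: differences are 3, 2, 1, … (decreasing by 1 each time); 0, 3, 5, 6, 6, 5 → 3.
Points goes 7, 15, 18, 26, 29, 37 → 40 (alternating steps +8, +3, +8, +3, …).
Putting it together: 3 assists, 40 points.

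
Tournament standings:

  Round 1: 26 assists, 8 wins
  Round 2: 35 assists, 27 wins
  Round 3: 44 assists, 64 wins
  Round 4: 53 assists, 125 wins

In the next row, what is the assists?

62

Assists: +9 each step; 26, 35, 44, 53 → 62.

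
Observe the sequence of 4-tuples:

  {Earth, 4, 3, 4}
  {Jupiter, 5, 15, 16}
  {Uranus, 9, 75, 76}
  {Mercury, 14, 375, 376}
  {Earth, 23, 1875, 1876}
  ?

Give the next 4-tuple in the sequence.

{Jupiter, 37, 9375, 9376}

Planet: Earth, Jupiter, Uranus, Mercury, Earth → Jupiter (repeats Earth → Jupiter → Uranus → Mercury).
Second component goes 4, 5, 9, 14, 23 → 37 (each term is the sum of the two before it).
Third component: 3, 15, 75, 375, 1875 → 9375 (×5 each step).
For the fourth component, always 1 more than the third component: 4, 16, 76, 376, 1876 → 9376.
So the next 4-tuple is {Jupiter, 37, 9375, 9376}.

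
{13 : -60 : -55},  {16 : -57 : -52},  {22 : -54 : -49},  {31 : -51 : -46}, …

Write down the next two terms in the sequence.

First coordinate: 13, 16, 22, 31 → 43 → 58 (differences are 3, 6, 9, … (increasing by 3 each time)).
Second coordinate: -60, -57, -54, -51 → -48 → -45 (+3 each step).
Third coordinate — always 5 more than the second coordinate: -55, -52, -49, -46 → -43 → -40.
Putting the parts together: {43 : -48 : -43} and then {58 : -45 : -40}.

{43 : -48 : -43}, {58 : -45 : -40}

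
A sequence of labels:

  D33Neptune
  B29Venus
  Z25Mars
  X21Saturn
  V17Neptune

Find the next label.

For the letter, letters move back 2 places in the alphabet, wrapping A→Z: D, B, Z, X, V → T.
Second component: −4 each step, so 33, 29, 25, 21, 17 → 13.
Planet: Neptune, Venus, Mars, Saturn, Neptune → Venus (repeats Neptune → Venus → Mars → Saturn).
Putting it together: T13Venus.

T13Venus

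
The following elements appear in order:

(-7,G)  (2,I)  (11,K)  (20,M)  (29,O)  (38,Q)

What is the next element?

(47,S)

First entry goes -7, 2, 11, 20, 29, 38 → 47 (+9 each step).
Letter goes G, I, K, M, O, Q → S (letters move forward 2 places in the alphabet).
So the next element is (47,S).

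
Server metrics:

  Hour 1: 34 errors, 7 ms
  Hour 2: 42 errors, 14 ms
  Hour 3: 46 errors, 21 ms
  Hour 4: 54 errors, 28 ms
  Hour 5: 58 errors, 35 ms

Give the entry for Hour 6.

66 errors, 42 ms

Errors: 34, 42, 46, 54, 58 → 66 (alternating steps +8, +4, +8, +4, …).
Ms — +7 each step: 7, 14, 21, 28, 35 → 42.
So the next line is 66 errors, 42 ms.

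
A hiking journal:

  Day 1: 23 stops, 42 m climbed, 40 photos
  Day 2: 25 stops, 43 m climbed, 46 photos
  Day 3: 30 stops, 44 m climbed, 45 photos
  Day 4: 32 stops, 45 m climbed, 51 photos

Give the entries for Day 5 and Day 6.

37 stops, 46 m climbed, 50 photos; 39 stops, 47 m climbed, 56 photos

Stops: 23, 25, 30, 32 → 37 → 39 (alternating steps +2, +5, +2, +5, …).
M climbed: +1 each step; 42, 43, 44, 45 → 46 → 47.
Photos: alternating steps +6, −1, +6, −1, …; 40, 46, 45, 51 → 50 → 56.
Putting the parts together: 37 stops, 46 m climbed, 50 photos and then 39 stops, 47 m climbed, 56 photos.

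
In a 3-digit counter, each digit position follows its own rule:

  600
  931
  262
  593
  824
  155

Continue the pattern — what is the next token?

486

First digit goes 6, 9, 2, 5, 8, 1 → 4 (+3 each step, mod 10).
For the second digit, +3 each step, mod 10: 0, 3, 6, 9, 2, 5 → 8.
Third digit: +1 each step, mod 10; 0, 1, 2, 3, 4, 5 → 6.
Combining the parts gives 486.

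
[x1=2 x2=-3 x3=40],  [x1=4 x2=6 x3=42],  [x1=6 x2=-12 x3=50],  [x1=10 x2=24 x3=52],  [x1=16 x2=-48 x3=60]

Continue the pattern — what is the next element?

[x1=26 x2=96 x3=62]

For the x1, each term is the sum of the two before it: 2, 4, 6, 10, 16 → 26.
For the x2, ×(-2) each step: -3, 6, -12, 24, -48 → 96.
X3: 40, 42, 50, 52, 60 → 62 (alternating steps +2, +8, +2, +8, …).
Putting it together: [x1=26 x2=96 x3=62].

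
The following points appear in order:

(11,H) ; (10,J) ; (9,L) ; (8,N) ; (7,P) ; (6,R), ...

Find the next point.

First component goes 11, 10, 9, 8, 7, 6 → 5 (−1 each step).
Letter: H, J, L, N, P, R → T (letters move forward 2 places in the alphabet).
So the next point is (5,T).

(5,T)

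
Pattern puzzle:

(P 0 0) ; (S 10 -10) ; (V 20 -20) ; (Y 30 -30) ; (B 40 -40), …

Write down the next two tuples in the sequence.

(E 50 -50), (H 60 -60)

For the letter, letters move forward 3 places in the alphabet, wrapping Z→A: P, S, V, Y, B → E → H.
For the second coordinate, +10 each step: 0, 10, 20, 30, 40 → 50 → 60.
For the third coordinate, always the negative of the second coordinate: 0, -10, -20, -30, -40 → -50 → -60.
So the next two tuples are (E 50 -50) and (H 60 -60).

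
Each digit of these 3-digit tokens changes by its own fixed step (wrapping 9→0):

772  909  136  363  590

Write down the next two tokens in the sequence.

727, 954

First digit: +2 each step, mod 10, so 7, 9, 1, 3, 5 → 7 → 9.
Second digit: +3 each step, mod 10; 7, 0, 3, 6, 9 → 2 → 5.
Third digit — −3 each step, mod 10: 2, 9, 6, 3, 0 → 7 → 4.
So the next two tokens are 727 and 954.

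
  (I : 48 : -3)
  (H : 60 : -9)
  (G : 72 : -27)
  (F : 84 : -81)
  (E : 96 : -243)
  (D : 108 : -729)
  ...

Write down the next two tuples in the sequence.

Letter — letters move back 1 place in the alphabet: I, H, G, F, E, D → C → B.
Second part — +12 each step: 48, 60, 72, 84, 96, 108 → 120 → 132.
Third part: ×3 each step; -3, -9, -27, -81, -243, -729 → -2187 → -6561.
Putting the parts together: (C : 120 : -2187) and then (B : 132 : -6561).

(C : 120 : -2187), (B : 132 : -6561)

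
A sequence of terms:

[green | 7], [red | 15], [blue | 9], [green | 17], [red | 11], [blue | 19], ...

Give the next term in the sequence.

Colour: green, red, blue, green, red, blue → green (repeats green → red → blue).
For the second part, alternating steps +8, −6, +8, −6, …: 7, 15, 9, 17, 11, 19 → 13.
So the next term is [green | 13].

[green | 13]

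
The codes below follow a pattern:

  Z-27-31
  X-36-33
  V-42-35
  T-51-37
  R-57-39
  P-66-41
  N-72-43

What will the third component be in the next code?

Third component — +2 each step: 31, 33, 35, 37, 39, 41, 43 → 45.

45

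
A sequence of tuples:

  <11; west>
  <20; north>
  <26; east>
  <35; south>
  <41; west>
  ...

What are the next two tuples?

<50; north>, <56; east>

First component: 11, 20, 26, 35, 41 → 50 → 56 (alternating steps +9, +6, +9, +6, …).
Direction: west, north, east, south, west → north → east (repeats west → north → east → south).
So the next two tuples are <50; north> and <56; east>.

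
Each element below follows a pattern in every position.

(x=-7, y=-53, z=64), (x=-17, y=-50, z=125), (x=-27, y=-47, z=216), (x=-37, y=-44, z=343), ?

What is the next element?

X: -7, -17, -27, -37 → -47 (−10 each step).
Y goes -53, -50, -47, -44 → -41 (+3 each step).
Z goes 64, 125, 216, 343 → 512 (perfect cubes: 4³, 5³, 6³, …).
Putting it together: (x=-47, y=-41, z=512).

(x=-47, y=-41, z=512)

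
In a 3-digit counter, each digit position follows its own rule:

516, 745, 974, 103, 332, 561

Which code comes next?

790

First digit: +2 each step, mod 10; 5, 7, 9, 1, 3, 5 → 7.
Second digit: +3 each step, mod 10, so 1, 4, 7, 0, 3, 6 → 9.
Third digit goes 6, 5, 4, 3, 2, 1 → 0 (−1 each step, mod 10).
Putting it together: 790.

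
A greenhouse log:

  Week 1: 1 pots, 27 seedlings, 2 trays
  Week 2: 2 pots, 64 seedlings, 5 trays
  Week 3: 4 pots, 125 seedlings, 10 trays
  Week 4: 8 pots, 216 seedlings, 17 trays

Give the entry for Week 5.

Pots goes 1, 2, 4, 8 → 16 (×2 each step).
Seedlings: perfect cubes: 3³, 4³, 5³, …; 27, 64, 125, 216 → 343.
Trays: differences are 3, 5, 7, … (increasing by 2 each time), so 2, 5, 10, 17 → 26.
Combining the parts gives 16 pots, 343 seedlings, 26 trays.

16 pots, 343 seedlings, 26 trays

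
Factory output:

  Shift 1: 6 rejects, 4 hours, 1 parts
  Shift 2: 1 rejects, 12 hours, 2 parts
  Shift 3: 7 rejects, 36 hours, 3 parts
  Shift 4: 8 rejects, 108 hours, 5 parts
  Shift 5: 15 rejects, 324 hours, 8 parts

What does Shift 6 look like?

23 rejects, 972 hours, 13 parts

Rejects: each term is the sum of the two before it; 6, 1, 7, 8, 15 → 23.
Hours: 4, 12, 36, 108, 324 → 972 (×3 each step).
Parts: each term is the sum of the two before it, so 1, 2, 3, 5, 8 → 13.
Putting it together: 23 rejects, 972 hours, 13 parts.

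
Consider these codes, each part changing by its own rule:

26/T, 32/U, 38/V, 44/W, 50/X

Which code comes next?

56/Y

First component goes 26, 32, 38, 44, 50 → 56 (+6 each step).
Letter — letters move forward 1 place in the alphabet: T, U, V, W, X → Y.
So the next code is 56/Y.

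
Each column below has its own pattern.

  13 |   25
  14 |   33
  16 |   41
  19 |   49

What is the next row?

First component goes 13, 14, 16, 19 → 23 (differences are 1, 2, 3, … (increasing by 1 each time)).
For the second component, +8 each step: 25, 33, 41, 49 → 57.
So the next row is 23  57.

23  57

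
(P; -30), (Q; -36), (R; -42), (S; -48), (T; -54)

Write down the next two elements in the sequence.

(U; -60), (V; -66)

For the letter, letters move forward 1 place in the alphabet: P, Q, R, S, T → U → V.
Second coordinate: -30, -36, -42, -48, -54 → -60 → -66 (−6 each step).
So the next two elements are (U; -60) and (V; -66).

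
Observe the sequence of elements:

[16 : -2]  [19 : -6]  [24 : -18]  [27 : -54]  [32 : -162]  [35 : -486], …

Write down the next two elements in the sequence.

[40 : -1458], [43 : -4374]

First slot — alternating steps +3, +5, +3, +5, …: 16, 19, 24, 27, 32, 35 → 40 → 43.
For the second slot, ×3 each step: -2, -6, -18, -54, -162, -486 → -1458 → -4374.
Putting the parts together: [40 : -1458] and then [43 : -4374].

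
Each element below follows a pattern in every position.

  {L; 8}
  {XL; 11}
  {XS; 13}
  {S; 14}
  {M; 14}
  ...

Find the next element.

{L; 13}

Size — runs through clothing sizes XS→XL: L, XL, XS, S, M → L.
Second component — differences are 3, 2, 1, … (decreasing by 1 each time): 8, 11, 13, 14, 14 → 13.
Combining the parts gives {L; 13}.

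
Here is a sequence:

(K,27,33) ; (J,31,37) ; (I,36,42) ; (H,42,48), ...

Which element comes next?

(G,49,55)

Letter: K, J, I, H → G (letters move back 1 place in the alphabet).
Second entry: differences are 4, 5, 6, … (increasing by 1 each time); 27, 31, 36, 42 → 49.
Third entry: always 6 more than the second entry; 33, 37, 42, 48 → 55.
So the next element is (G,49,55).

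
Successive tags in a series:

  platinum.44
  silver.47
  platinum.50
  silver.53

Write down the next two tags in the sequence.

Metal — alternates platinum ↔ silver: platinum, silver, platinum, silver → platinum → silver.
Second component: 44, 47, 50, 53 → 56 → 59 (+3 each step).
So the next two tags are platinum.56 and silver.59.

platinum.56, silver.59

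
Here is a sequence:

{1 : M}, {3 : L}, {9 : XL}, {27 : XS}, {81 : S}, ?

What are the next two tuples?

{243 : M}, {729 : L}

For the first slot, ×3 each step: 1, 3, 9, 27, 81 → 243 → 729.
Size: runs through clothing sizes XS→XL; M, L, XL, XS, S → M → L.
Putting the parts together: {243 : M} and then {729 : L}.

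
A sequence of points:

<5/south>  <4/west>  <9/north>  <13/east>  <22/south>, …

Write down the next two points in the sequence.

<35/west>, <57/north>

First component: each term is the sum of the two before it, so 5, 4, 9, 13, 22 → 35 → 57.
Direction: south, west, north, east, south → west → north (repeats south → west → north → east).
Putting the parts together: <35/west> and then <57/north>.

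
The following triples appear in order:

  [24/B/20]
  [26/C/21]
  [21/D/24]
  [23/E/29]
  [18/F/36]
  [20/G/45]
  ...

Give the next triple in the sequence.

First entry goes 24, 26, 21, 23, 18, 20 → 15 (alternating steps +2, −5, +2, −5, …).
Letter: B, C, D, E, F, G → H (letters move forward 1 place in the alphabet).
Third entry goes 20, 21, 24, 29, 36, 45 → 56 (differences are 1, 3, 5, … (increasing by 2 each time)).
Putting it together: [15/H/56].

[15/H/56]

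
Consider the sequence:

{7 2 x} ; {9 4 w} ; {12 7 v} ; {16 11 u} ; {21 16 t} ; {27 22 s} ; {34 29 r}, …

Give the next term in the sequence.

{42 37 q}

For the first value, differences are 2, 3, 4, … (increasing by 1 each time): 7, 9, 12, 16, 21, 27, 34 → 42.
For the second value, always 5 less than the first value: 2, 4, 7, 11, 16, 22, 29 → 37.
Letter: letters move back 1 place in the alphabet; x, w, v, u, t, s, r → q.
Putting it together: {42 37 q}.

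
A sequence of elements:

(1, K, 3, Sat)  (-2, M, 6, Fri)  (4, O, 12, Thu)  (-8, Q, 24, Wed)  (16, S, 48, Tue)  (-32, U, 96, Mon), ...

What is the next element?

First slot — ×(-2) each step: 1, -2, 4, -8, 16, -32 → 64.
Letter: letters move forward 2 places in the alphabet, so K, M, O, Q, S, U → W.
Third slot goes 3, 6, 12, 24, 48, 96 → 192 (×2 each step).
Day goes Sat, Fri, Thu, Wed, Tue, Mon → Sun (runs backward through the weekdays Mon→Sun).
Putting it together: (64, W, 192, Sun).

(64, W, 192, Sun)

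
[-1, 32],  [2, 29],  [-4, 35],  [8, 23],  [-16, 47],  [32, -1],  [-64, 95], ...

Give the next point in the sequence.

First entry — ×(-2) each step: -1, 2, -4, 8, -16, 32, -64 → 128.
Second entry — together with the first entry always sums to 31: 32, 29, 35, 23, 47, -1, 95 → -97.
So the next point is [128, -97].

[128, -97]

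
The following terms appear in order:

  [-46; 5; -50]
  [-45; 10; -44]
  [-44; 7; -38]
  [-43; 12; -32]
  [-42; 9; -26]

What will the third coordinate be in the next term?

Third coordinate — +6 each step: -50, -44, -38, -32, -26 → -20.

-20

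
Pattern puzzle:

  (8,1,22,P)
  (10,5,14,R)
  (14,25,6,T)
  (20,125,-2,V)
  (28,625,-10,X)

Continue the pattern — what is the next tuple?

(38,3125,-18,Z)

First coordinate: differences are 2, 4, 6, … (increasing by 2 each time); 8, 10, 14, 20, 28 → 38.
Second coordinate — ×5 each step: 1, 5, 25, 125, 625 → 3125.
Third coordinate goes 22, 14, 6, -2, -10 → -18 (−8 each step).
Letter: P, R, T, V, X → Z (letters move forward 2 places in the alphabet).
Combining the parts gives (38,3125,-18,Z).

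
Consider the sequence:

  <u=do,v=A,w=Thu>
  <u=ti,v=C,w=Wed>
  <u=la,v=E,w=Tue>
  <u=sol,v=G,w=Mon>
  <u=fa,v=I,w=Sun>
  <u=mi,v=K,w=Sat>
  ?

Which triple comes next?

For the u, runs backward through the solfège scale do→ti: do, ti, la, sol, fa, mi → re.
V: A, C, E, G, I, K → M (letters move forward 2 places in the alphabet).
W goes Thu, Wed, Tue, Mon, Sun, Sat → Fri (runs backward through the weekdays Mon→Sun).
Combining the parts gives <u=re,v=M,w=Fri>.

<u=re,v=M,w=Fri>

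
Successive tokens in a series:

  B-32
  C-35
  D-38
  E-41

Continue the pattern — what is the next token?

Letter: B, C, D, E → F (letters move forward 1 place in the alphabet).
Second component: +3 each step, so 32, 35, 38, 41 → 44.
So the next token is F-44.

F-44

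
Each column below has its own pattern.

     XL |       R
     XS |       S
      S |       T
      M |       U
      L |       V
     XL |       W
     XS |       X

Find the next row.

For the size, repeats XL → XS → S → M → L: XL, XS, S, M, L, XL, XS → S.
Letter: letters move forward 1 place in the alphabet; R, S, T, U, V, W, X → Y.
Combining the parts gives S  Y.

S  Y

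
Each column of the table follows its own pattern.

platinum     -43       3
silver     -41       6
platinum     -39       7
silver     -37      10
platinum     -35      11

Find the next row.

silver  -33  14

Metal: alternates platinum ↔ silver; platinum, silver, platinum, silver, platinum → silver.
Second component: -43, -41, -39, -37, -35 → -33 (+2 each step).
Third component: 3, 6, 7, 10, 11 → 14 (alternating steps +3, +1, +3, +1, …).
Putting it together: silver  -33  14.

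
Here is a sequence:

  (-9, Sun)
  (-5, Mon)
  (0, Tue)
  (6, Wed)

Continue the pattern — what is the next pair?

First part: differences are 4, 5, 6, … (increasing by 1 each time); -9, -5, 0, 6 → 13.
Day: runs through the weekdays Mon→Sun; Sun, Mon, Tue, Wed → Thu.
Putting it together: (13, Thu).

(13, Thu)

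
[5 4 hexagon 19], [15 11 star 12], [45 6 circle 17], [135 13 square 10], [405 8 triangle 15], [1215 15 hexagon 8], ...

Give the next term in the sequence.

First slot: ×3 each step; 5, 15, 45, 135, 405, 1215 → 3645.
Second slot: 4, 11, 6, 13, 8, 15 → 10 (alternating steps +7, −5, +7, −5, …).
Shape: repeats hexagon → star → circle → square → triangle; hexagon, star, circle, square, triangle, hexagon → star.
Fourth slot: together with the second slot always sums to 23; 19, 12, 17, 10, 15, 8 → 13.
Putting it together: [3645 10 star 13].

[3645 10 star 13]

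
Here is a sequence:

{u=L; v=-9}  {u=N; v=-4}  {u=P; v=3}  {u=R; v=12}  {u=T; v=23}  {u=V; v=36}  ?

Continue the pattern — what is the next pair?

U — letters move forward 2 places in the alphabet: L, N, P, R, T, V → X.
V: differences are 5, 7, 9, … (increasing by 2 each time), so -9, -4, 3, 12, 23, 36 → 51.
Combining the parts gives {u=X; v=51}.

{u=X; v=51}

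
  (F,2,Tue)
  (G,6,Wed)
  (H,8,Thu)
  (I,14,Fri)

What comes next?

(J,22,Sat)

Letter — letters move forward 1 place in the alphabet: F, G, H, I → J.
Second slot: 2, 6, 8, 14 → 22 (each term is the sum of the two before it).
Day: Tue, Wed, Thu, Fri → Sat (runs through the weekdays Mon→Sun).
So the next element is (J,22,Sat).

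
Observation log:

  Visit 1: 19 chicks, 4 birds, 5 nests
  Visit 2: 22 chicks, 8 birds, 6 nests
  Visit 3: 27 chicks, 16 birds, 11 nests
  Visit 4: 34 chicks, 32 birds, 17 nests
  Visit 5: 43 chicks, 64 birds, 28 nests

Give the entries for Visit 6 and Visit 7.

54 chicks, 128 birds, 45 nests; 67 chicks, 256 birds, 73 nests

For the chicks, differences are 3, 5, 7, … (increasing by 2 each time): 19, 22, 27, 34, 43 → 54 → 67.
Birds goes 4, 8, 16, 32, 64 → 128 → 256 (×2 each step).
Nests: 5, 6, 11, 17, 28 → 45 → 73 (each term is the sum of the two before it).
So the next two lines are 54 chicks, 128 birds, 45 nests and 67 chicks, 256 birds, 73 nests.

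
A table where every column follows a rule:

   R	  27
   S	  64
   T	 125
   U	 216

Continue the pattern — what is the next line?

V  343

For the letter, letters move forward 1 place in the alphabet: R, S, T, U → V.
Second component: perfect cubes: 3³, 4³, 5³, …; 27, 64, 125, 216 → 343.
Putting it together: V  343.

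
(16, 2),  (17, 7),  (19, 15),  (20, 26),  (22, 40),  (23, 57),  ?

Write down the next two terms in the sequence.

(25, 77), (26, 100)

First value — alternating steps +1, +2, +1, +2, …: 16, 17, 19, 20, 22, 23 → 25 → 26.
Second value goes 2, 7, 15, 26, 40, 57 → 77 → 100 (differences are 5, 8, 11, … (increasing by 3 each time)).
Putting the parts together: (25, 77) and then (26, 100).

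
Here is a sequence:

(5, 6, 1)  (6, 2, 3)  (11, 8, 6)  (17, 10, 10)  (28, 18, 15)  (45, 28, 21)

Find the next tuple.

First slot — each term is the sum of the two before it: 5, 6, 11, 17, 28, 45 → 73.
Second slot: each term is the sum of the two before it, so 6, 2, 8, 10, 18, 28 → 46.
Third slot: differences are 2, 3, 4, … (increasing by 1 each time); 1, 3, 6, 10, 15, 21 → 28.
So the next tuple is (73, 46, 28).

(73, 46, 28)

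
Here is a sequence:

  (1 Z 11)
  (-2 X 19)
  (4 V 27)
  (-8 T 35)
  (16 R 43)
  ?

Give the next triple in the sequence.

(-32 P 51)

First slot — ×(-2) each step: 1, -2, 4, -8, 16 → -32.
Letter: letters move back 2 places in the alphabet, so Z, X, V, T, R → P.
Third slot: 11, 19, 27, 35, 43 → 51 (+8 each step).
Combining the parts gives (-32 P 51).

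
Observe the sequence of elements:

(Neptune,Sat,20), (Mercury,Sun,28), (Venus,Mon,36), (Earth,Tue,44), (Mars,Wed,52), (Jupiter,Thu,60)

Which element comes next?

Planet: Neptune, Mercury, Venus, Earth, Mars, Jupiter → Saturn (runs through the planets Mercury→Neptune).
Day goes Sat, Sun, Mon, Tue, Wed, Thu → Fri (runs through the weekdays Mon→Sun).
Third entry goes 20, 28, 36, 44, 52, 60 → 68 (+8 each step).
So the next element is (Saturn,Fri,68).

(Saturn,Fri,68)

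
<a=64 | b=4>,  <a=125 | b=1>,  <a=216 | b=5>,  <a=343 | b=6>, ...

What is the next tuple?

<a=512 | b=11>

For the a, perfect cubes: 4³, 5³, 6³, …: 64, 125, 216, 343 → 512.
B — each term is the sum of the two before it: 4, 1, 5, 6 → 11.
So the next tuple is <a=512 | b=11>.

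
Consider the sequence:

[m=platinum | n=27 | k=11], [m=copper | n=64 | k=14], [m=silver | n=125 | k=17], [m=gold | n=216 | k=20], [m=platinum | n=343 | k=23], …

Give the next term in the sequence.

[m=copper | n=512 | k=26]

M: platinum, copper, silver, gold, platinum → copper (repeats platinum → copper → silver → gold).
N: perfect cubes: 3³, 4³, 5³, …, so 27, 64, 125, 216, 343 → 512.
K — +3 each step: 11, 14, 17, 20, 23 → 26.
Combining the parts gives [m=copper | n=512 | k=26].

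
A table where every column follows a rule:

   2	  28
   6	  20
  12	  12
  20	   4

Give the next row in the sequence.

30  -4

First component: differences are 4, 6, 8, … (increasing by 2 each time); 2, 6, 12, 20 → 30.
Second component: −8 each step, so 28, 20, 12, 4 → -4.
So the next row is 30  -4.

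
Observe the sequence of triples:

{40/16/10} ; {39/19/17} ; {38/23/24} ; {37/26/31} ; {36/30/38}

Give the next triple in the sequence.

First entry — −1 each step: 40, 39, 38, 37, 36 → 35.
For the second entry, alternating steps +3, +4, +3, +4, …: 16, 19, 23, 26, 30 → 33.
Third entry — +7 each step: 10, 17, 24, 31, 38 → 45.
Putting it together: {35/33/45}.

{35/33/45}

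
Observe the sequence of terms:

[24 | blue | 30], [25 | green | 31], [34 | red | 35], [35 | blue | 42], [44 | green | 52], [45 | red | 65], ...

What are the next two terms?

For the first component, alternating steps +1, +9, +1, +9, …: 24, 25, 34, 35, 44, 45 → 54 → 55.
Colour — repeats blue → green → red: blue, green, red, blue, green, red → blue → green.
Third component: 30, 31, 35, 42, 52, 65 → 81 → 100 (differences are 1, 4, 7, … (increasing by 3 each time)).
Putting the parts together: [54 | blue | 81] and then [55 | green | 100].

[54 | blue | 81], [55 | green | 100]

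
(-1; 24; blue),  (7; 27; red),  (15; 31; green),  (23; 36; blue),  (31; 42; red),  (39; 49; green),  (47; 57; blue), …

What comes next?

First value: +8 each step; -1, 7, 15, 23, 31, 39, 47 → 55.
Second value — differences are 3, 4, 5, … (increasing by 1 each time): 24, 27, 31, 36, 42, 49, 57 → 66.
Colour: repeats blue → red → green; blue, red, green, blue, red, green, blue → red.
So the next triple is (55; 66; red).

(55; 66; red)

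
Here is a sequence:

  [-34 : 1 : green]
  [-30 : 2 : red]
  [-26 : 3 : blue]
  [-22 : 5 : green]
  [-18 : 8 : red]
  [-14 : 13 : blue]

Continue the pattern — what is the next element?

[-10 : 21 : green]

For the first part, +4 each step: -34, -30, -26, -22, -18, -14 → -10.
Second part goes 1, 2, 3, 5, 8, 13 → 21 (each term is the sum of the two before it).
Colour: green, red, blue, green, red, blue → green (repeats green → red → blue).
Combining the parts gives [-10 : 21 : green].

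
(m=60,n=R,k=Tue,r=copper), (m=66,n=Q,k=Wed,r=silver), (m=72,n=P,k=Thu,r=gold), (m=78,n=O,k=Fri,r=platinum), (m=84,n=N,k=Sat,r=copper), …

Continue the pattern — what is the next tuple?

M: +6 each step; 60, 66, 72, 78, 84 → 90.
N: R, Q, P, O, N → M (letters move back 1 place in the alphabet).
For the k, runs through the weekdays Mon→Sun: Tue, Wed, Thu, Fri, Sat → Sun.
R: copper, silver, gold, platinum, copper → silver (repeats copper → silver → gold → platinum).
Combining the parts gives (m=90,n=M,k=Sun,r=silver).

(m=90,n=M,k=Sun,r=silver)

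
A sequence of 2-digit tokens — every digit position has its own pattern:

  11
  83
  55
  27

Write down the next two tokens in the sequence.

99, 61

First digit: 1, 8, 5, 2 → 9 → 6 (−3 each step, mod 10).
Second digit goes 1, 3, 5, 7 → 9 → 1 (+2 each step, mod 10).
So the next two tokens are 99 and 61.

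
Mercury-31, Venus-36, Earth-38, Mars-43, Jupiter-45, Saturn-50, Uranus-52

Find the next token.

Neptune-57

Planet: runs through the planets Mercury→Neptune, so Mercury, Venus, Earth, Mars, Jupiter, Saturn, Uranus → Neptune.
For the second component, alternating steps +5, +2, +5, +2, …: 31, 36, 38, 43, 45, 50, 52 → 57.
Combining the parts gives Neptune-57.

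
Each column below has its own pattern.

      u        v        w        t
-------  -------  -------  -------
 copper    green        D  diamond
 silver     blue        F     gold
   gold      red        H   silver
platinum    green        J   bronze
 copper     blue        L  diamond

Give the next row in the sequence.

silver  red  N  gold

Column u goes copper, silver, gold, platinum, copper → silver (repeats copper → silver → gold → platinum).
Column v: green, blue, red, green, blue → red (repeats green → blue → red).
Column w — letters move forward 2 places in the alphabet: D, F, H, J, L → N.
Column t: repeats diamond → gold → silver → bronze; diamond, gold, silver, bronze, diamond → gold.
So the next row is silver  red  N  gold.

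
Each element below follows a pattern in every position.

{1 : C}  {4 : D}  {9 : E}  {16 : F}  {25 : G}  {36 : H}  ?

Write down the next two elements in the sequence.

First slot: perfect squares: 1², 2², 3², …; 1, 4, 9, 16, 25, 36 → 49 → 64.
Letter: C, D, E, F, G, H → I → J (letters move forward 1 place in the alphabet).
Putting the parts together: {49 : I} and then {64 : J}.

{49 : I}, {64 : J}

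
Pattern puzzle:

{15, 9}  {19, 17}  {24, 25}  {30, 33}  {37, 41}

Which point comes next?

First entry: 15, 19, 24, 30, 37 → 45 (differences are 4, 5, 6, … (increasing by 1 each time)).
Second entry goes 9, 17, 25, 33, 41 → 49 (+8 each step).
So the next point is {45, 49}.

{45, 49}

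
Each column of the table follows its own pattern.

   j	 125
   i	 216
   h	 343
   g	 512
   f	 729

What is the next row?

Letter goes j, i, h, g, f → e (letters move back 1 place in the alphabet).
For the second component, perfect cubes: 5³, 6³, 7³, …: 125, 216, 343, 512, 729 → 1000.
Putting it together: e  1000.

e  1000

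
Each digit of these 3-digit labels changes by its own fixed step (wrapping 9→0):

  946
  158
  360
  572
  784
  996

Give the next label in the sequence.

108

First digit — +2 each step, mod 10: 9, 1, 3, 5, 7, 9 → 1.
Second digit goes 4, 5, 6, 7, 8, 9 → 0 (+1 each step, mod 10).
Third digit: +2 each step, mod 10; 6, 8, 0, 2, 4, 6 → 8.
Putting it together: 108.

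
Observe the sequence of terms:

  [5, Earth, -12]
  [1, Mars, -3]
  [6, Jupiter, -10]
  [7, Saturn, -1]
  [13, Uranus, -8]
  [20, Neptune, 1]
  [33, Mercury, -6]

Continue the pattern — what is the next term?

First slot: each term is the sum of the two before it, so 5, 1, 6, 7, 13, 20, 33 → 53.
Planet: runs through the planets Mercury→Neptune; Earth, Mars, Jupiter, Saturn, Uranus, Neptune, Mercury → Venus.
For the third slot, alternating steps +9, −7, +9, −7, …: -12, -3, -10, -1, -8, 1, -6 → 3.
Combining the parts gives [53, Venus, 3].

[53, Venus, 3]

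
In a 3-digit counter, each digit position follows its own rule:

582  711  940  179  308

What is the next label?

537

First digit: 5, 7, 9, 1, 3 → 5 (+2 each step, mod 10).
Second digit — +3 each step, mod 10: 8, 1, 4, 7, 0 → 3.
Third digit — −1 each step, mod 10: 2, 1, 0, 9, 8 → 7.
Putting it together: 537.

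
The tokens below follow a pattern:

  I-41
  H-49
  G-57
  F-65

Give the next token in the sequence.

E-73

Letter goes I, H, G, F → E (letters move back 1 place in the alphabet).
For the second component, +8 each step: 41, 49, 57, 65 → 73.
Combining the parts gives E-73.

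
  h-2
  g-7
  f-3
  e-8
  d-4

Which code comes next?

c-9

Letter: letters move back 1 place in the alphabet; h, g, f, e, d → c.
Second component goes 2, 7, 3, 8, 4 → 9 (alternating steps +5, −4, +5, −4, …).
So the next code is c-9.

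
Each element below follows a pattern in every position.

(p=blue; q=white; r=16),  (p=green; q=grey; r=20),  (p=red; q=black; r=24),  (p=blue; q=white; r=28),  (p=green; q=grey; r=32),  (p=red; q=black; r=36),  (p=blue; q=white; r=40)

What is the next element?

P: repeats blue → green → red; blue, green, red, blue, green, red, blue → green.
Q: white, grey, black, white, grey, black, white → grey (repeats white → grey → black).
R — +4 each step: 16, 20, 24, 28, 32, 36, 40 → 44.
Combining the parts gives (p=green; q=grey; r=44).

(p=green; q=grey; r=44)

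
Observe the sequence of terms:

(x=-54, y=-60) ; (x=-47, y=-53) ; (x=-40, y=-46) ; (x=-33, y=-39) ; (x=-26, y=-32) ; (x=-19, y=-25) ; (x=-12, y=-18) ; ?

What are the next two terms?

(x=-5, y=-11), (x=2, y=-4)

X goes -54, -47, -40, -33, -26, -19, -12 → -5 → 2 (+7 each step).
Y goes -60, -53, -46, -39, -32, -25, -18 → -11 → -4 (always 6 less than the x).
So the next two terms are (x=-5, y=-11) and (x=2, y=-4).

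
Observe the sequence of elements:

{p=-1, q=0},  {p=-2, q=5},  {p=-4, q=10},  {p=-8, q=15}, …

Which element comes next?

For the p, ×2 each step: -1, -2, -4, -8 → -16.
Q: +5 each step; 0, 5, 10, 15 → 20.
So the next element is {p=-16, q=20}.

{p=-16, q=20}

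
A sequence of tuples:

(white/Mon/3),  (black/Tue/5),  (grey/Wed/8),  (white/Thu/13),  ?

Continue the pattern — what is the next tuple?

(black/Fri/21)

Shade: white, black, grey, white → black (repeats white → black → grey).
Day: runs through the weekdays Mon→Sun; Mon, Tue, Wed, Thu → Fri.
Third component: each term is the sum of the two before it, so 3, 5, 8, 13 → 21.
Combining the parts gives (black/Fri/21).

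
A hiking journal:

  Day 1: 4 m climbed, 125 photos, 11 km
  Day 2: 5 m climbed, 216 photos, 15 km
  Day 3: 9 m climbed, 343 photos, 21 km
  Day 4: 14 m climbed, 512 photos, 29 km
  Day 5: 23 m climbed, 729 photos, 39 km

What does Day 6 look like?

37 m climbed, 1000 photos, 51 km

M climbed: each term is the sum of the two before it; 4, 5, 9, 14, 23 → 37.
Photos: 125, 216, 343, 512, 729 → 1000 (perfect cubes: 5³, 6³, 7³, …).
Km: 11, 15, 21, 29, 39 → 51 (differences are 4, 6, 8, … (increasing by 2 each time)).
Combining the parts gives 37 m climbed, 1000 photos, 51 km.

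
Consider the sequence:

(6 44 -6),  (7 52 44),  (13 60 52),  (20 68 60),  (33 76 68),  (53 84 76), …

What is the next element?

(86 92 84)

First entry goes 6, 7, 13, 20, 33, 53 → 86 (each term is the sum of the two before it).
Second entry: 44, 52, 60, 68, 76, 84 → 92 (+8 each step).
Third entry: always the previous value of the second entry, so -6, 44, 52, 60, 68, 76 → 84.
So the next element is (86 92 84).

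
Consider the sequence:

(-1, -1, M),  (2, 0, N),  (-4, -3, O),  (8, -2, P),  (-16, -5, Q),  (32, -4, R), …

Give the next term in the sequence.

(-64, -7, S)

For the first value, ×(-2) each step: -1, 2, -4, 8, -16, 32 → -64.
Second value: -1, 0, -3, -2, -5, -4 → -7 (alternating steps +1, −3, +1, −3, …).
Letter: M, N, O, P, Q, R → S (letters move forward 1 place in the alphabet).
So the next term is (-64, -7, S).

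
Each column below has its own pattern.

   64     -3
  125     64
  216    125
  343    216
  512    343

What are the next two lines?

729  512; 1000  729

For the first component, perfect cubes: 4³, 5³, 6³, …: 64, 125, 216, 343, 512 → 729 → 1000.
Second component goes -3, 64, 125, 216, 343 → 512 → 729 (always the previous value of the first component).
So the next two lines are 729  512 and 1000  729.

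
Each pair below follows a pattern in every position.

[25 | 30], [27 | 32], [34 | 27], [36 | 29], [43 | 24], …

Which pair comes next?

First coordinate: alternating steps +2, +7, +2, +7, …, so 25, 27, 34, 36, 43 → 45.
Second coordinate goes 30, 32, 27, 29, 24 → 26 (alternating steps +2, −5, +2, −5, …).
Putting it together: [45 | 26].

[45 | 26]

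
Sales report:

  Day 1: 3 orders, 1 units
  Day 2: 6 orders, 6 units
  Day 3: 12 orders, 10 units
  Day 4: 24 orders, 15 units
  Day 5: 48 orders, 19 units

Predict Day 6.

96 orders, 24 units

Orders: ×2 each step, so 3, 6, 12, 24, 48 → 96.
For the units, alternating steps +5, +4, +5, +4, …: 1, 6, 10, 15, 19 → 24.
So the next row is 96 orders, 24 units.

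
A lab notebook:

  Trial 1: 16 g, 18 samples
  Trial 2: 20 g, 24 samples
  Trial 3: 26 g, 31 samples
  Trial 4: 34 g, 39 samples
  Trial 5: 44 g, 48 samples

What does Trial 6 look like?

G — differences are 4, 6, 8, … (increasing by 2 each time): 16, 20, 26, 34, 44 → 56.
Samples — differences are 6, 7, 8, … (increasing by 1 each time): 18, 24, 31, 39, 48 → 58.
Putting it together: 56 g, 58 samples.

56 g, 58 samples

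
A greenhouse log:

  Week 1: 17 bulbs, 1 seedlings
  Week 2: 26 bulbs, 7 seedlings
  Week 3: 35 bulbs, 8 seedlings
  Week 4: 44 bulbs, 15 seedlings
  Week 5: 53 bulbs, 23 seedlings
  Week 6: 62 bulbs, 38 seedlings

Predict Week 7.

Bulbs: 17, 26, 35, 44, 53, 62 → 71 (+9 each step).
Seedlings — each term is the sum of the two before it: 1, 7, 8, 15, 23, 38 → 61.
Putting it together: 71 bulbs, 61 seedlings.

71 bulbs, 61 seedlings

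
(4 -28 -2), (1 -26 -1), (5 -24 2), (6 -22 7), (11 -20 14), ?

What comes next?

(17 -18 23)

First component: each term is the sum of the two before it, so 4, 1, 5, 6, 11 → 17.
Second component — +2 each step: -28, -26, -24, -22, -20 → -18.
Third component goes -2, -1, 2, 7, 14 → 23 (differences are 1, 3, 5, … (increasing by 2 each time)).
So the next triple is (17 -18 23).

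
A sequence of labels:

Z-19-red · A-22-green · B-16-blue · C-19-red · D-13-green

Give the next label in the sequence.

E-16-blue

Letter goes Z, A, B, C, D → E (letters move forward 1 place in the alphabet, wrapping Z→A).
Second component: 19, 22, 16, 19, 13 → 16 (alternating steps +3, −6, +3, −6, …).
Colour: repeats red → green → blue, so red, green, blue, red, green → blue.
So the next label is E-16-blue.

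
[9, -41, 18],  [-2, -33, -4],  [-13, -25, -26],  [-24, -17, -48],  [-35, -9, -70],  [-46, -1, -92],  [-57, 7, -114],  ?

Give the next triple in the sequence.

[-68, 15, -136]

For the first slot, −11 each step: 9, -2, -13, -24, -35, -46, -57 → -68.
Second slot: +8 each step; -41, -33, -25, -17, -9, -1, 7 → 15.
Third slot — always 2 × the first slot: 18, -4, -26, -48, -70, -92, -114 → -136.
Combining the parts gives [-68, 15, -136].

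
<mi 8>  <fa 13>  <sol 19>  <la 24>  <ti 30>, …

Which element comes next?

Note — runs through the solfège scale do→ti: mi, fa, sol, la, ti → do.
Second part: alternating steps +5, +6, +5, +6, …; 8, 13, 19, 24, 30 → 35.
Combining the parts gives <do 35>.

<do 35>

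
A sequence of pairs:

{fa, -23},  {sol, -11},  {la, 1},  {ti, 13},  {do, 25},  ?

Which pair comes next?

{re, 37}

Note: fa, sol, la, ti, do → re (runs through the solfège scale do→ti).
Second slot: +12 each step, so -23, -11, 1, 13, 25 → 37.
Combining the parts gives {re, 37}.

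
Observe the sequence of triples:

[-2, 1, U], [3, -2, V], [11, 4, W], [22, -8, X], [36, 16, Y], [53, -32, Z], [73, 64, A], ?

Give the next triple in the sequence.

First entry goes -2, 3, 11, 22, 36, 53, 73 → 96 (differences are 5, 8, 11, … (increasing by 3 each time)).
Second entry: 1, -2, 4, -8, 16, -32, 64 → -128 (×(-2) each step).
For the letter, letters move forward 1 place in the alphabet, wrapping Z→A: U, V, W, X, Y, Z, A → B.
Combining the parts gives [96, -128, B].

[96, -128, B]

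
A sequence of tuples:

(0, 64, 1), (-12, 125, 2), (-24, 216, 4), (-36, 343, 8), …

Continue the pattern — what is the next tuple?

(-48, 512, 16)

First part: −12 each step; 0, -12, -24, -36 → -48.
Second part: 64, 125, 216, 343 → 512 (perfect cubes: 4³, 5³, 6³, …).
Third part goes 1, 2, 4, 8 → 16 (×2 each step).
So the next tuple is (-48, 512, 16).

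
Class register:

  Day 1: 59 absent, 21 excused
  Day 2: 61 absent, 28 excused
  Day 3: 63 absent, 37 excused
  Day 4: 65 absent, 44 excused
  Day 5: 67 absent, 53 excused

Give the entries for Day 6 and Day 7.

Absent goes 59, 61, 63, 65, 67 → 69 → 71 (+2 each step).
Excused: alternating steps +7, +9, +7, +9, …, so 21, 28, 37, 44, 53 → 60 → 69.
So the next two lines are 69 absent, 60 excused and 71 absent, 69 excused.

69 absent, 60 excused; 71 absent, 69 excused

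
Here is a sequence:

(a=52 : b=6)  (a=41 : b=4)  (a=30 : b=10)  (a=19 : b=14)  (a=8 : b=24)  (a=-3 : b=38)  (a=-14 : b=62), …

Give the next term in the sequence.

A: −11 each step; 52, 41, 30, 19, 8, -3, -14 → -25.
B: each term is the sum of the two before it, so 6, 4, 10, 14, 24, 38, 62 → 100.
So the next term is (a=-25 : b=100).

(a=-25 : b=100)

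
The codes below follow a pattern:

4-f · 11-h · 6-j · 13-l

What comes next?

First component: 4, 11, 6, 13 → 8 (alternating steps +7, −5, +7, −5, …).
For the letter, letters move forward 2 places in the alphabet: f, h, j, l → n.
Putting it together: 8-n.

8-n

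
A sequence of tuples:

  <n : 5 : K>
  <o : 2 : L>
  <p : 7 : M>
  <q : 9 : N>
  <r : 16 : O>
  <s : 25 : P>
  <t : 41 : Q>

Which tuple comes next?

First letter: letters move forward 1 place in the alphabet, so n, o, p, q, r, s, t → u.
Second value — each term is the sum of the two before it: 5, 2, 7, 9, 16, 25, 41 → 66.
Second letter: letters move forward 1 place in the alphabet; K, L, M, N, O, P, Q → R.
Putting it together: <u : 66 : R>.

<u : 66 : R>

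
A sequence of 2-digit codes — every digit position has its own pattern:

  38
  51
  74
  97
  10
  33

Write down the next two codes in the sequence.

56, 79

First digit: +2 each step, mod 10, so 3, 5, 7, 9, 1, 3 → 5 → 7.
Second digit: +3 each step, mod 10; 8, 1, 4, 7, 0, 3 → 6 → 9.
So the next two codes are 56 and 79.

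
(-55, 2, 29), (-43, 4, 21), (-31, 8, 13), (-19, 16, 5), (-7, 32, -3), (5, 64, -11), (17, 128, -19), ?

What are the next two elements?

First coordinate goes -55, -43, -31, -19, -7, 5, 17 → 29 → 41 (+12 each step).
Second coordinate goes 2, 4, 8, 16, 32, 64, 128 → 256 → 512 (×2 each step).
Third coordinate: −8 each step, so 29, 21, 13, 5, -3, -11, -19 → -27 → -35.
So the next two elements are (29, 256, -27) and (41, 512, -35).

(29, 256, -27), (41, 512, -35)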